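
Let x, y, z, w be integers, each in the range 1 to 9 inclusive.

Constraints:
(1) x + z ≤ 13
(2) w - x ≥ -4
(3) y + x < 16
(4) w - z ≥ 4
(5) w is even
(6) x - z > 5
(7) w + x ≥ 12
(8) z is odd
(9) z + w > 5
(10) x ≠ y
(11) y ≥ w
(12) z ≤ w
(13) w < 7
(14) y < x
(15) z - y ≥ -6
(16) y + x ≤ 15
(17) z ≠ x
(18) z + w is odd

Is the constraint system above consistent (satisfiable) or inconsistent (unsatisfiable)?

The assignment x = 9, y = 6, z = 1, w = 6 works:
  constraint 1 holds since x + z = 10.
  constraint 2 holds since w - x = -3.
  constraint 3 holds since y + x = 15.
The rest check out directly.

Satisfiable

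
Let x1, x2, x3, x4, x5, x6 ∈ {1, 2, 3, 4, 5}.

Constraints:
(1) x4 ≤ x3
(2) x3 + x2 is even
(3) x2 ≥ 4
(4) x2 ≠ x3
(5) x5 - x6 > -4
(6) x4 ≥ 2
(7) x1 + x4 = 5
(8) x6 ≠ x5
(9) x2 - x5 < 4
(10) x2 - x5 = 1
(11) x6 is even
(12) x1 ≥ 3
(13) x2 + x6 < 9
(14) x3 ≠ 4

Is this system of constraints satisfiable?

Take x1 = 3, x2 = 4, x3 = 2, x4 = 2, x5 = 3, x6 = 4. Then constraint 5: x5 - x6 = -1; constraint 7: x1 + x4 = 5, and every other listed constraint is also met.

Satisfiable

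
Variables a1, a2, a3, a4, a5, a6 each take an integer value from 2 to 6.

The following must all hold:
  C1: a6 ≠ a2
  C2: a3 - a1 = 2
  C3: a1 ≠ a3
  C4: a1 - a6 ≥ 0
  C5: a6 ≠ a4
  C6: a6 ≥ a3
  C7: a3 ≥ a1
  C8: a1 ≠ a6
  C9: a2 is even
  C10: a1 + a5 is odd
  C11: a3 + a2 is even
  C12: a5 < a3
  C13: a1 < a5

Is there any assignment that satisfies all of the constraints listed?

Unsatisfiable

Constraints 4, 6, 12, and 13 give a1 < a5, a5 < a3, a3 ≤ a6, a6 ≤ a1. Chaining: a1 < a5 < a3 ≤ a6 ≤ a1, which forces a1 < a1 — impossible.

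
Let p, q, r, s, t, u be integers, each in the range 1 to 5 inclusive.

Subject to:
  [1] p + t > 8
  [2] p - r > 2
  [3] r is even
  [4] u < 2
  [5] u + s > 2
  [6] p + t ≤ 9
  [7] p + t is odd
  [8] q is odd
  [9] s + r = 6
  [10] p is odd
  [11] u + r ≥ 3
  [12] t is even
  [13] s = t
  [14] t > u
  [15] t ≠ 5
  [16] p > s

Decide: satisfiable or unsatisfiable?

Satisfiable

Try p = 5, q = 1, r = 2, s = 4, t = 4, u = 1.
Check constraint 1: p + t = 9; constraint 2: p - r = 3. The remaining constraints are straightforward to verify.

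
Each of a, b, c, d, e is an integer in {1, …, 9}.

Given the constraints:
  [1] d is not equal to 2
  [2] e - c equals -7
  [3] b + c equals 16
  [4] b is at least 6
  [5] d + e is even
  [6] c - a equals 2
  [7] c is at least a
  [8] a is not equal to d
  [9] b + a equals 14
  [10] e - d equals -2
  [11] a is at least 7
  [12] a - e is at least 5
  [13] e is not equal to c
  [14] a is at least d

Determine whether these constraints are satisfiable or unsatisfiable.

Setting (a, b, c, d, e) = (7, 7, 9, 4, 2) satisfies everything: constraint 2: e - c = -7; constraint 3: b + c = 16; constraint 6: c - a = 2, and the others follow.

Satisfiable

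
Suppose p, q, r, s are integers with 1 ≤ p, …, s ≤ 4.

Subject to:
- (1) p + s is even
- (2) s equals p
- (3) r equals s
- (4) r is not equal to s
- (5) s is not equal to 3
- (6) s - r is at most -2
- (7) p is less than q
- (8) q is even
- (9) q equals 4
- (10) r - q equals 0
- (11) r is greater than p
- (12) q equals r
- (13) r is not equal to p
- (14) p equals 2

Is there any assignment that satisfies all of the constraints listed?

Constraint 9 fixes q = 4 and constraint 14 fixes p = 2. Constraints 2, 3, and 12 give q = r = s = p, so q = p. But 4 ≠ 2 — contradiction.

Unsatisfiable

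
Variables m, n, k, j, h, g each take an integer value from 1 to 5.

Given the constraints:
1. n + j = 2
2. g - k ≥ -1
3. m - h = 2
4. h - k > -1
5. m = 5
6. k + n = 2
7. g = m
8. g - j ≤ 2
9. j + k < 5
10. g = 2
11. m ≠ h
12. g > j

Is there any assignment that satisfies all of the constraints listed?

Unsatisfiable

Constraint 10 fixes g = 2 and constraint 5 fixes m = 5, but constraint 7 requires g = m. Since 2 ≠ 5, contradiction.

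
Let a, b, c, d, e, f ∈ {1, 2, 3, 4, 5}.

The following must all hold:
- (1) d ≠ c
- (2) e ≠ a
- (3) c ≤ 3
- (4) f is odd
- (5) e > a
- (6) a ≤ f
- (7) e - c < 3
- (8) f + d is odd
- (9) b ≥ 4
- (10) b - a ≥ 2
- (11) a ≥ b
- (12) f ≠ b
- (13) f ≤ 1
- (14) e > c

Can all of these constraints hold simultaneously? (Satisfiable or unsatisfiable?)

Unsatisfiable

From constraints 9 and 11: a ≥ b and b ≥ 4, so a ≥ 4. From constraints 6 and 13: a ≤ f and f ≤ 1, so a ≤ 1. But 1 < 4, so no value of a works.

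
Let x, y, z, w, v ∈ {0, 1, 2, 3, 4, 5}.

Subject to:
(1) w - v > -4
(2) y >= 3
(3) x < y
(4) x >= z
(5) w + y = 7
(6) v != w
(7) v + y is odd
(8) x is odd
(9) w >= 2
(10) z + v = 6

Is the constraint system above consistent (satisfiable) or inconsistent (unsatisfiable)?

The assignment x = 3, y = 4, z = 1, w = 3, v = 5 works:
  constraint 1 holds since w - v = -2.
  constraint 5 holds since w + y = 7.
The rest check out directly.

Satisfiable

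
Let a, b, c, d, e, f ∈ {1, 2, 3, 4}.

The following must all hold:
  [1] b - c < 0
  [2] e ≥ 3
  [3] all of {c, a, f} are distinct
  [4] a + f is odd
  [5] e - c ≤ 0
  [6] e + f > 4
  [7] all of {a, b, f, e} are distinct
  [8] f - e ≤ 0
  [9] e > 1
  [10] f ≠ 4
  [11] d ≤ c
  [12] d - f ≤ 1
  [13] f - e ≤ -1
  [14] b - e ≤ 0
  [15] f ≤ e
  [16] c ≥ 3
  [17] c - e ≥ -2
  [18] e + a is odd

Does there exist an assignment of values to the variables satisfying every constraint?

Satisfiable

Try a = 1, b = 3, c = 4, d = 2, e = 4, f = 2.
Check constraint 1: b - c = -1; constraint 5: e - c = 0. The remaining constraints are straightforward to verify.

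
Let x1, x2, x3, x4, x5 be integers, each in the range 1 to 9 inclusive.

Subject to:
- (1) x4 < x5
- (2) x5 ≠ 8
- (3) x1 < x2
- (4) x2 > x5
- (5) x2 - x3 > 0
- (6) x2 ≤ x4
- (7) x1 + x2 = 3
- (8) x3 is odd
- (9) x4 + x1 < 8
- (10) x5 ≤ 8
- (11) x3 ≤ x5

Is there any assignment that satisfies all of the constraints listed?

Constraints 1, 4, and 6 give x2 ≤ x4, x4 < x5, x5 < x2. Chaining: x2 ≤ x4 < x5 < x2, which forces x2 < x2 — impossible.

Unsatisfiable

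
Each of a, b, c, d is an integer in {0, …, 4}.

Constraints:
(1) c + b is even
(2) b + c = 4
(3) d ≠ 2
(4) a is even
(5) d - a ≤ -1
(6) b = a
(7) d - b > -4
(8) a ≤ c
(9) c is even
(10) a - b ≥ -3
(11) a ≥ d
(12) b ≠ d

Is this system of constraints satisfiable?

Satisfiable

One satisfying assignment is a = 2, b = 2, c = 2, d = 0.
For the less obvious constraints — constraint 2: b + c = 4; constraint 5: d - a = -2 — and the others hold by inspection.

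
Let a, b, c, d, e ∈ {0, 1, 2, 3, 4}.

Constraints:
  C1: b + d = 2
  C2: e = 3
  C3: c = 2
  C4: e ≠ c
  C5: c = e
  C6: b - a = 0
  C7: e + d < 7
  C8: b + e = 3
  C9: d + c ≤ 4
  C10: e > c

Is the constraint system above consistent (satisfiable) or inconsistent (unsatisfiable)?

Constraint 3 fixes c = 2 and constraint 2 fixes e = 3, but constraint 5 requires c = e. Since 2 ≠ 3, contradiction.

Unsatisfiable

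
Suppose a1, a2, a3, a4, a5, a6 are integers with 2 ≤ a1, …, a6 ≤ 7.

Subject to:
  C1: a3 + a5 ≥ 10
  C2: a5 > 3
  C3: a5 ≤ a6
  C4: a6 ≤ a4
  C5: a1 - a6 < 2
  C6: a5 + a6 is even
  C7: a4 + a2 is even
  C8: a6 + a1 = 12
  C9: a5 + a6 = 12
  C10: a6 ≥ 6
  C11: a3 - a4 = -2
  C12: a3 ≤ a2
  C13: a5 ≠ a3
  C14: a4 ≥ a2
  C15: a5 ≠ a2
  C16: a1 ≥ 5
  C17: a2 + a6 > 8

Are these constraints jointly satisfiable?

The assignment a1 = 6, a2 = 5, a3 = 5, a4 = 7, a5 = 6, a6 = 6 works:
  constraint 1 holds since a3 + a5 = 11.
  constraint 5 holds since a1 - a6 = 0.
The rest check out directly.

Satisfiable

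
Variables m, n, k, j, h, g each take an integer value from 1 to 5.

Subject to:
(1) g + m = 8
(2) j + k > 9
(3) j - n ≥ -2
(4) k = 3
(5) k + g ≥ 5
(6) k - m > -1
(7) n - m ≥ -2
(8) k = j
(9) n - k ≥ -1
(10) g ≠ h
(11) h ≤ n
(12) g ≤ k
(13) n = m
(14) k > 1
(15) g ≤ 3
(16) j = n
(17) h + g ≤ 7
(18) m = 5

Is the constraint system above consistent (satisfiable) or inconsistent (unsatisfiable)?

Unsatisfiable

Constraint 4 fixes k = 3 and constraint 18 fixes m = 5. Constraints 8, 13, and 16 give k = j = n = m, so k = m. But 3 ≠ 5 — contradiction.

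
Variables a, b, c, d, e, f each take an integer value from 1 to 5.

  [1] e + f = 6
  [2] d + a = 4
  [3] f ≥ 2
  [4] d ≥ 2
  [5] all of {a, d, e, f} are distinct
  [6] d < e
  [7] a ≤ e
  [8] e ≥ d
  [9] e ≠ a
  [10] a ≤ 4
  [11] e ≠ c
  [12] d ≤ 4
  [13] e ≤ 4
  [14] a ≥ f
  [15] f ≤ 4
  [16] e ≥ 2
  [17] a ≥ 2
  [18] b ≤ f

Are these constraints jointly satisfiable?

Unsatisfiable

Constraints 3, 4, 10, 12, 13, 15, 16, and 17 confine each of a, d, e, f to the 3 values {2, …, 4}.
Constraint 5 requires all 4 of them to be distinct, but only 3 values are available — impossible by the pigeonhole principle.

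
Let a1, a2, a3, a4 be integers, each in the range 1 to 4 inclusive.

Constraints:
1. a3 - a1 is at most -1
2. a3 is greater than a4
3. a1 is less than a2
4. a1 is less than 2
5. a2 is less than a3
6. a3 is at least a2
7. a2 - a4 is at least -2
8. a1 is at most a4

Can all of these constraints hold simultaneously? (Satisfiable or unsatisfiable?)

Unsatisfiable

Constraints 1, 3, and 6 give a1 < a2, a2 ≤ a3, a3 < a1. Chaining: a1 < a2 ≤ a3 < a1, which forces a1 < a1 — impossible.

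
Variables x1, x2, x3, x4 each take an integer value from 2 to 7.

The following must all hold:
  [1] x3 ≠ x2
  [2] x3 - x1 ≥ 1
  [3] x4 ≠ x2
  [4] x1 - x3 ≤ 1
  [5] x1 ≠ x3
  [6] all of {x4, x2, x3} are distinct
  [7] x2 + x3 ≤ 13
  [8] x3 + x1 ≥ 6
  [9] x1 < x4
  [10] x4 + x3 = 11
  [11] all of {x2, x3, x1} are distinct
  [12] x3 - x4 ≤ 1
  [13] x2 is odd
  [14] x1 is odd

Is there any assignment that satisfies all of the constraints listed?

Setting (x1, x2, x3, x4) = (3, 7, 5, 6) satisfies everything: constraint 2: x3 - x1 = 2; constraint 4: x1 - x3 = -2, and the others follow.

Satisfiable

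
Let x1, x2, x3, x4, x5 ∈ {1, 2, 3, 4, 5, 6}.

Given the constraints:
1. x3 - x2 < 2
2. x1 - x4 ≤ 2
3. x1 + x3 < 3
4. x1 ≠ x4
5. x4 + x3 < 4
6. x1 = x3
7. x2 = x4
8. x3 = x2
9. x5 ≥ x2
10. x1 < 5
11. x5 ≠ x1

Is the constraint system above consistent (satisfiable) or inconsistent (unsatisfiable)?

Unsatisfiable

From constraints 6, 7, and 8, x1 = x3 = x2 = x4, so x1 = x4. But constraint 4 says x1 ≠ x4. Contradiction.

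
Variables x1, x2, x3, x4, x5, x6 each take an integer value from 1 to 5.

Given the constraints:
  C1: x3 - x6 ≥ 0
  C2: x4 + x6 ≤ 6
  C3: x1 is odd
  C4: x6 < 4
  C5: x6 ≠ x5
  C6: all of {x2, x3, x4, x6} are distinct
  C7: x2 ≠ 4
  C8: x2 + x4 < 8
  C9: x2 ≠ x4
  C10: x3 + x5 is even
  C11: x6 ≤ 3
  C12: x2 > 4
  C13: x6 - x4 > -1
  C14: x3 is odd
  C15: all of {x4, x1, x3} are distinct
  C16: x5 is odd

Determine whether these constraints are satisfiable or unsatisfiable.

Satisfiable

Try x1 = 5, x2 = 5, x3 = 3, x4 = 1, x5 = 1, x6 = 2.
Check constraint 1: x3 - x6 = 1; constraint 2: x4 + x6 = 3. The remaining constraints are straightforward to verify.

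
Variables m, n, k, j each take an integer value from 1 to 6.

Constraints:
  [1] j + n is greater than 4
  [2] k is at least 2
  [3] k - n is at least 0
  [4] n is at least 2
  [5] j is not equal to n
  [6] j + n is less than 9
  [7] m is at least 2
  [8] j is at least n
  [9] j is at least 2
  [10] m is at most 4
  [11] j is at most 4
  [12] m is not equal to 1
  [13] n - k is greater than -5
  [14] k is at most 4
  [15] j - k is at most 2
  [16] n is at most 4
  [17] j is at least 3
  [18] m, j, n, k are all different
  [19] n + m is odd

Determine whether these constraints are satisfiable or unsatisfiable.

Unsatisfiable

Constraints 2, 4, 7, 9, 10, 11, 14, and 16 confine each of m, j, n, k to the 3 values {2, …, 4}.
Constraint 18 requires all 4 of them to be distinct, but only 3 values are available — impossible by the pigeonhole principle.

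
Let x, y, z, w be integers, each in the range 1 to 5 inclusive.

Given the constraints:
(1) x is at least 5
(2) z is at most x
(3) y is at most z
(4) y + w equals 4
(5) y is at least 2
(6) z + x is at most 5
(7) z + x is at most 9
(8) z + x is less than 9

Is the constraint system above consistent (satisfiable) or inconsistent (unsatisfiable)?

Unsatisfiable

From constraints 3 and 5: z ≥ y ≥ 2. From constraint 1: x ≥ 5. Hence z + x ≥ 7. But constraint 6 requires z + x ≤ 5, and 5 < 7. Contradiction.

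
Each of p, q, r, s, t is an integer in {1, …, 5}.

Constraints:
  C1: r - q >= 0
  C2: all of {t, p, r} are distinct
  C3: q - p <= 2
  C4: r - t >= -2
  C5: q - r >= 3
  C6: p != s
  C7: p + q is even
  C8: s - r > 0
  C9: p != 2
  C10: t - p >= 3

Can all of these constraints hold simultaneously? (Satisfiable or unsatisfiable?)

Constraints 3, 4, 5, and 10 give q − r ≥ 3, r − t ≥ -2, t − p ≥ 3, p − q ≥ -2.
Adding all 4 inequalities: the left sides telescope to 0, and the right sides sum to 3 + (-2) + 3 + (-2) = 2. So 0 ≥ 2, which is false.

Unsatisfiable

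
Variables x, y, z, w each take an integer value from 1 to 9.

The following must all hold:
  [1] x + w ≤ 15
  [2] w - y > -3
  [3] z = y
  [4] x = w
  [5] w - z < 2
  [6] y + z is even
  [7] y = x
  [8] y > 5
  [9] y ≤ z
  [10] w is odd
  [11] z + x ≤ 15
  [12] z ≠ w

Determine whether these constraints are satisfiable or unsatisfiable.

Unsatisfiable

From constraints 3, 4, and 7, z = y = x = w, so z = w. But constraint 12 says z ≠ w. Contradiction.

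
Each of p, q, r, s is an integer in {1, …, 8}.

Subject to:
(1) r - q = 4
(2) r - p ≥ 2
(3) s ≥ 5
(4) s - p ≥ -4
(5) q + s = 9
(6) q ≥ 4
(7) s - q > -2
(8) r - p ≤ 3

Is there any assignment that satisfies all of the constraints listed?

Satisfiable

Try p = 6, q = 4, r = 8, s = 5.
Check constraint 1: r - q = 4; constraint 2: r - p = 2; constraint 4: s - p = -1. The remaining constraints are straightforward to verify.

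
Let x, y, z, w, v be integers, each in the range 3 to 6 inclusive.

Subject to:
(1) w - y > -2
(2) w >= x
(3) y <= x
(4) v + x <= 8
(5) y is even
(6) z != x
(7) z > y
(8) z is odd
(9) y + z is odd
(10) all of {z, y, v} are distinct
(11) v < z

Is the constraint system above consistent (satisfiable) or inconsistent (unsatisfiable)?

Try x = 4, y = 4, z = 5, w = 5, v = 3.
Check constraint 1: w - y = 1; constraint 4: v + x = 7. The remaining constraints are straightforward to verify.

Satisfiable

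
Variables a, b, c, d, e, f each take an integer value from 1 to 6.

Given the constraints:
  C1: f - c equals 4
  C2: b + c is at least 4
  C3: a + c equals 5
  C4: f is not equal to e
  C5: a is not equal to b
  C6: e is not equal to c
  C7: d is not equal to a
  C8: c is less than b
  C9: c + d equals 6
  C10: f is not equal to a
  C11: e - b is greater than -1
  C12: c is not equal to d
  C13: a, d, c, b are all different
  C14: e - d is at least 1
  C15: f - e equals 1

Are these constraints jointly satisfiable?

The assignment a = 3, b = 5, c = 2, d = 4, e = 5, f = 6 works:
  constraint 1 holds since f - c = 4.
  constraint 2 holds since b + c = 7.
  constraint 3 holds since a + c = 5.
The rest check out directly.

Satisfiable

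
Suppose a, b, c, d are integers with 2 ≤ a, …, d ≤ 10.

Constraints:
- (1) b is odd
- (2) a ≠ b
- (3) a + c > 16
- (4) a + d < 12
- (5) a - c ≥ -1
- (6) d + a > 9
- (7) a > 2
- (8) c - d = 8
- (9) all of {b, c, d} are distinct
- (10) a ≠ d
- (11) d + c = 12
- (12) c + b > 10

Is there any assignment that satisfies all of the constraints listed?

Try a = 9, b = 3, c = 10, d = 2.
Check constraint 3: a + c = 19; constraint 4: a + d = 11. The remaining constraints are straightforward to verify.

Satisfiable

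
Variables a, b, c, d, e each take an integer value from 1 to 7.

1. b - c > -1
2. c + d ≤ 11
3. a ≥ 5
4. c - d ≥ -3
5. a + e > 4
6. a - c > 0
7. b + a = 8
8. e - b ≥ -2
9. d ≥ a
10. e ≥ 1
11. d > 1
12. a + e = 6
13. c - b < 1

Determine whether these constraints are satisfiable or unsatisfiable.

Satisfiable

Take a = 5, b = 3, c = 3, d = 6, e = 1. Then constraint 1: b - c = 0; constraint 2: c + d = 9; constraint 4: c - d = -3, and every other listed constraint is also met.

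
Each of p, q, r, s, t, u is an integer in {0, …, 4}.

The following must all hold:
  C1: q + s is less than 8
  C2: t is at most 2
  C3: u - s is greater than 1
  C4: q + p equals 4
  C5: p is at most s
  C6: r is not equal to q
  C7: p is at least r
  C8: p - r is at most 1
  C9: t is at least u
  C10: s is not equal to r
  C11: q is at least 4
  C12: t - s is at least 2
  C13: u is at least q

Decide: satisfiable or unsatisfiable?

From constraints 11 and 13: u ≥ q and q ≥ 4, so u ≥ 4. From constraints 2 and 9: u ≤ t and t ≤ 2, so u ≤ 2. But 2 < 4, so no value of u works.

Unsatisfiable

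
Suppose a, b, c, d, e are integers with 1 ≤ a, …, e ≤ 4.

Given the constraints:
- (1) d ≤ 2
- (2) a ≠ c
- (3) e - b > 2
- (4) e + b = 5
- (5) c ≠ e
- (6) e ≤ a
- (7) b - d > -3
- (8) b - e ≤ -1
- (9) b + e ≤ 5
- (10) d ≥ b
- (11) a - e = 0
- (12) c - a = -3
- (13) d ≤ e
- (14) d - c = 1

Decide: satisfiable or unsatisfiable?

Satisfiable

The assignment a = 4, b = 1, c = 1, d = 2, e = 4 works:
  constraint 3 holds since e - b = 3.
  constraint 4 holds since e + b = 5.
  constraint 7 holds since b - d = -1.
The rest check out directly.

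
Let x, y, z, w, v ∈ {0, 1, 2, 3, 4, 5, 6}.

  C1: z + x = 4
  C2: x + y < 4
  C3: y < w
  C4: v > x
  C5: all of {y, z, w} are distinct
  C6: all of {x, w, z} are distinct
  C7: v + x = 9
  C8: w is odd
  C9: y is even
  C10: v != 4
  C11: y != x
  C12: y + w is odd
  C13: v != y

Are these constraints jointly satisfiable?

Setting (x, y, z, w, v) = (3, 0, 1, 5, 6) satisfies everything: constraint 1: z + x = 4; constraint 2: x + y = 3, and the others follow.

Satisfiable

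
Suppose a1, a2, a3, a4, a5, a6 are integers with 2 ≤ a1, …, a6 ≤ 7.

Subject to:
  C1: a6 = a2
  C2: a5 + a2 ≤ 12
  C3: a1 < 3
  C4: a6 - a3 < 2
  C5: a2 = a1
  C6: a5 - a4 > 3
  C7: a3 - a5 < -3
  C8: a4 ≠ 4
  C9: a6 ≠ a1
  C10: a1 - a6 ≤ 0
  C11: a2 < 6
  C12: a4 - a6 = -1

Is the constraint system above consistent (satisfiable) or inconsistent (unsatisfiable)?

Unsatisfiable

From constraints 1 and 5, a6 = a2 = a1, so a6 = a1. But constraint 9 says a6 ≠ a1. Contradiction.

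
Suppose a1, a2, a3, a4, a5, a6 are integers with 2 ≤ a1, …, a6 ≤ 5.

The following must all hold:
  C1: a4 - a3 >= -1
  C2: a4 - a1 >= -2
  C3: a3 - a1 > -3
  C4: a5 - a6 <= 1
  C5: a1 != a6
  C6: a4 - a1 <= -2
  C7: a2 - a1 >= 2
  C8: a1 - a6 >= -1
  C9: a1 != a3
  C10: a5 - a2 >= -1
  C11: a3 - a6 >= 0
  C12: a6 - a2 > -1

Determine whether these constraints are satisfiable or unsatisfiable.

Constraints 1, 4, 6, 7, 10, and 11 give a1 − a4 ≥ 2, a4 − a3 ≥ -1, a3 − a6 ≥ 0, a6 − a5 ≥ -1, a5 − a2 ≥ -1, a2 − a1 ≥ 2.
Adding all 6 inequalities: the left sides telescope to 0, and the right sides sum to 2 + (-1) + 0 + (-1) + (-1) + 2 = 1. So 0 ≥ 1, which is false.

Unsatisfiable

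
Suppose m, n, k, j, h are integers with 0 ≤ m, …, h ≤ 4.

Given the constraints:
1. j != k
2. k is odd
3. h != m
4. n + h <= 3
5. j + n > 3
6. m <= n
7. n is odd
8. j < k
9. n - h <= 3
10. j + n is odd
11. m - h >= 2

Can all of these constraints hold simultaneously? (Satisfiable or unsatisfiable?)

Satisfiable

Take m = 2, n = 3, k = 3, j = 2, h = 0. Then constraint 4: n + h = 3; constraint 5: j + n = 5, and every other listed constraint is also met.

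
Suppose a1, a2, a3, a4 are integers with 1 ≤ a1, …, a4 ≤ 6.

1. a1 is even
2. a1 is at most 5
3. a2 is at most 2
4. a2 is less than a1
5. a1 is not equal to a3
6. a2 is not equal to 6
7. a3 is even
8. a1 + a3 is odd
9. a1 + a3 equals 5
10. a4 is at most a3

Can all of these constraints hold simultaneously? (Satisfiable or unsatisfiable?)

Constraint 1 makes a1 even and constraint 7 makes a3 even, so a1 + a3 must be even. Constraint 8 says a1 + a3 is odd — contradiction.

Unsatisfiable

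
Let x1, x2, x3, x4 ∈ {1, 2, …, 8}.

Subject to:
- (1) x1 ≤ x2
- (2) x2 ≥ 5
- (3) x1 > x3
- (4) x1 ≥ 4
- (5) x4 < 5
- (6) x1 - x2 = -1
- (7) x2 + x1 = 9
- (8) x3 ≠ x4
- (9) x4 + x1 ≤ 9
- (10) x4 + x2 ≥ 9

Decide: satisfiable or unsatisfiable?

The assignment x1 = 4, x2 = 5, x3 = 2, x4 = 4 works:
  constraint 6 holds since x1 - x2 = -1.
  constraint 7 holds since x2 + x1 = 9.
  constraint 9 holds since x4 + x1 = 8.
The rest check out directly.

Satisfiable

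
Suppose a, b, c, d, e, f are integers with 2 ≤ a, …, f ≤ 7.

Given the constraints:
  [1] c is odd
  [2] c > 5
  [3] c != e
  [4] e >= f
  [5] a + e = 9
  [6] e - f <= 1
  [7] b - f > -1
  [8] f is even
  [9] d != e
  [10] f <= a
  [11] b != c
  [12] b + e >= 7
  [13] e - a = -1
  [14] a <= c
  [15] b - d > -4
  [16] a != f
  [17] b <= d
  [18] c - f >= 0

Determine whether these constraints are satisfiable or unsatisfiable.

Setting (a, b, c, d, e, f) = (5, 4, 7, 7, 4, 4) satisfies everything: constraint 5: a + e = 9; constraint 6: e - f = 0; constraint 7: b - f = 0, and the others follow.

Satisfiable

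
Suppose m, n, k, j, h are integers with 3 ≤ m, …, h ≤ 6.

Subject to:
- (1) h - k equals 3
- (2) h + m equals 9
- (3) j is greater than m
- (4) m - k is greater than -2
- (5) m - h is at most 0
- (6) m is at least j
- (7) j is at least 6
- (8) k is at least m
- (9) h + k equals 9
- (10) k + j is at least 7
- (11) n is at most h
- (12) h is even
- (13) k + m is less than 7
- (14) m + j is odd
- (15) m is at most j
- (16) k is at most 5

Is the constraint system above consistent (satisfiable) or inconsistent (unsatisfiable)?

Unsatisfiable

From constraints 6 and 7: m ≥ j and j ≥ 6, so m ≥ 6. From constraints 8 and 16: m ≤ k and k ≤ 5, so m ≤ 5. But 5 < 6, so no value of m works.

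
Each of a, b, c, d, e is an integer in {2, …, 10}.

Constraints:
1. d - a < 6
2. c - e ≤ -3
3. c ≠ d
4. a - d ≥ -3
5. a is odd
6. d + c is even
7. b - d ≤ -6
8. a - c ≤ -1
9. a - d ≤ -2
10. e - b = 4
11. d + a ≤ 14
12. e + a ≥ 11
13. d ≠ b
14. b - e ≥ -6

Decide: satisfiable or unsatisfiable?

Unsatisfiable

Constraints 2, 4, 7, 8, and 14 give d − b ≥ 6, b − e ≥ -6, e − c ≥ 3, c − a ≥ 1, a − d ≥ -3.
Adding all 5 inequalities: the left sides telescope to 0, and the right sides sum to 6 + (-6) + 3 + 1 + (-3) = 1. So 0 ≥ 1, which is false.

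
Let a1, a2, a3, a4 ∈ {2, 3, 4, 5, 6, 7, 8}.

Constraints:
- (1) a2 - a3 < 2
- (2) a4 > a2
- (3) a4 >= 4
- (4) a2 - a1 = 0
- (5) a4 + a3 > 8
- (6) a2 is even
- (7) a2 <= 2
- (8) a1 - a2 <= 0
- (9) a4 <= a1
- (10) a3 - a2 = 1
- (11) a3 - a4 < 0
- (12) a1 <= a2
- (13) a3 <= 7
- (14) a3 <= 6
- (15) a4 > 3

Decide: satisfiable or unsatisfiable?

Unsatisfiable

From constraints 3 and 9: a1 ≥ a4 and a4 ≥ 4, so a1 ≥ 4. From constraints 7 and 12: a1 ≤ a2 and a2 ≤ 2, so a1 ≤ 2. But 2 < 4, so no value of a1 works.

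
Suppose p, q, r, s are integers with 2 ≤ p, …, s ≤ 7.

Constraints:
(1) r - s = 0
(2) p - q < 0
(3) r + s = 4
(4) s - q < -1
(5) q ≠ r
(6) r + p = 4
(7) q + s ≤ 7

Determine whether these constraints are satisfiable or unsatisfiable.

Satisfiable

One satisfying assignment is p = 2, q = 4, r = 2, s = 2.
For the less obvious constraints — constraint 1: r - s = 0; constraint 2: p - q = -2 — and the others hold by inspection.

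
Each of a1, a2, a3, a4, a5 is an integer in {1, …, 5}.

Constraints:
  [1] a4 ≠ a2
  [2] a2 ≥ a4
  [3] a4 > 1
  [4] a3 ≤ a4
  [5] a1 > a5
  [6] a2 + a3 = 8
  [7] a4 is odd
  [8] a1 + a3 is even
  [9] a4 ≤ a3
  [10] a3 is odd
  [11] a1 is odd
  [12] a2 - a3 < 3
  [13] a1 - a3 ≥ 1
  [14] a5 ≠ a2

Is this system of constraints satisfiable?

One satisfying assignment is a1 = 5, a2 = 5, a3 = 3, a4 = 3, a5 = 1.
For the less obvious constraints — constraint 6: a2 + a3 = 8; constraint 12: a2 - a3 = 2 — and the others hold by inspection.

Satisfiable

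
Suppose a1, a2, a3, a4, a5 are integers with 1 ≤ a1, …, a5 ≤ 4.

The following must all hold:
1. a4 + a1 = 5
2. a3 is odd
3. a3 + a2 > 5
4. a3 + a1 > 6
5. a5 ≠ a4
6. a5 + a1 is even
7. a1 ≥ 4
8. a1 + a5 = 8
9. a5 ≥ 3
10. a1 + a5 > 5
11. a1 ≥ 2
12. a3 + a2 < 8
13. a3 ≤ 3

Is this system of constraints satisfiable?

Satisfiable

Setting (a1, a2, a3, a4, a5) = (4, 3, 3, 1, 4) satisfies everything: constraint 1: a4 + a1 = 5; constraint 3: a3 + a2 = 6, and the others follow.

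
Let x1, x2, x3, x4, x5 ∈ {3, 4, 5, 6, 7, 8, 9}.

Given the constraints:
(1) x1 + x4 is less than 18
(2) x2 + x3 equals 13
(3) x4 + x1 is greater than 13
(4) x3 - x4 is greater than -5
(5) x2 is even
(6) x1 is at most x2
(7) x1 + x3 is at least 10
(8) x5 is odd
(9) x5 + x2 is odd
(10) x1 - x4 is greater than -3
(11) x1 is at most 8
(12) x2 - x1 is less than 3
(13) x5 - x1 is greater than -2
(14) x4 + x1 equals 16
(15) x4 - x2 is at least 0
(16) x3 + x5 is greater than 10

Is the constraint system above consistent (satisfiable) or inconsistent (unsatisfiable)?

Satisfiable

One satisfying assignment is x1 = 7, x2 = 8, x3 = 5, x4 = 9, x5 = 7.
For the less obvious constraints — constraint 1: x1 + x4 = 16; constraint 2: x2 + x3 = 13; constraint 3: x4 + x1 = 16 — and the others hold by inspection.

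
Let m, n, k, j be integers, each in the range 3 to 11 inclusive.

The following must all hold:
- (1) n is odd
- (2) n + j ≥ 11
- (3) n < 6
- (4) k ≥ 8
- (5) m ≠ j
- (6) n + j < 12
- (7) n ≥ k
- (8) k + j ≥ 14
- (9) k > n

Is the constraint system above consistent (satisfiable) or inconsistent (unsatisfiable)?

From constraints 4 and 7: n ≥ k and k ≥ 8, so n ≥ 8. From constraint 3: n ≤ 5. But 5 < 8, so no value of n works.

Unsatisfiable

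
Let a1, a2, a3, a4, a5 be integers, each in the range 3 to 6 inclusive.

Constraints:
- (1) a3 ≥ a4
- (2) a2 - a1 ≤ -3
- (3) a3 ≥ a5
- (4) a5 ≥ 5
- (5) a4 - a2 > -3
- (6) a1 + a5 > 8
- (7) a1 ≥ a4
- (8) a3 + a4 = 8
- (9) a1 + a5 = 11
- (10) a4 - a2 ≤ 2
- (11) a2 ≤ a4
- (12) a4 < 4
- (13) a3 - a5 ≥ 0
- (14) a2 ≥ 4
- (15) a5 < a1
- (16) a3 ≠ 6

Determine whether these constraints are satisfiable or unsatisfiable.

From constraints 3 and 4: a3 ≥ a5 ≥ 5. From constraints 11 and 14: a4 ≥ a2 ≥ 4. Hence a3 + a4 ≥ 9. But constraint 8 requires a3 + a4 = 8, and 8 < 9. Contradiction.

Unsatisfiable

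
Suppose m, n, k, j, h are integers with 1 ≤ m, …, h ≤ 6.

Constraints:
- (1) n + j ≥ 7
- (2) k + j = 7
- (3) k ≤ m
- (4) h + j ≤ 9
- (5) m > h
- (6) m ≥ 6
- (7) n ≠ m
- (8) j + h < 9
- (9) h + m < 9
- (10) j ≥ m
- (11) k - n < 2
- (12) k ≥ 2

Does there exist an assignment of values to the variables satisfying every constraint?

Unsatisfiable

From constraint 12: k ≥ 2. From constraints 6 and 10: j ≥ m ≥ 6. Hence k + j ≥ 8. But constraint 2 requires k + j = 7, and 7 < 8. Contradiction.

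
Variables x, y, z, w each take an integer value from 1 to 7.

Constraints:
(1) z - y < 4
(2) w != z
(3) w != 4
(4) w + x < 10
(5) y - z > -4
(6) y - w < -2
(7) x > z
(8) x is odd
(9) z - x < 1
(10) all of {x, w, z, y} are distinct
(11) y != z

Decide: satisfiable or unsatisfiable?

Satisfiable

Try x = 3, y = 1, z = 2, w = 5.
Check constraint 1: z - y = 1; constraint 4: w + x = 8; constraint 5: y - z = -1. The remaining constraints are straightforward to verify.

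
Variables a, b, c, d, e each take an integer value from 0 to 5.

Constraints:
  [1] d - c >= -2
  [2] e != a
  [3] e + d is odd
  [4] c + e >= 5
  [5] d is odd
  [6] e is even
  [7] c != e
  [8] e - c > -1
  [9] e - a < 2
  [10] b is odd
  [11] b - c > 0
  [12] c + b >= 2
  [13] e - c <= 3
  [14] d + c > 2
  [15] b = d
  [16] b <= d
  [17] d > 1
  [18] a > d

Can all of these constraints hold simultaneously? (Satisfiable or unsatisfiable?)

Take a = 5, b = 3, c = 2, d = 3, e = 4. Then constraint 1: d - c = 1; constraint 4: c + e = 6; constraint 8: e - c = 2, and every other listed constraint is also met.

Satisfiable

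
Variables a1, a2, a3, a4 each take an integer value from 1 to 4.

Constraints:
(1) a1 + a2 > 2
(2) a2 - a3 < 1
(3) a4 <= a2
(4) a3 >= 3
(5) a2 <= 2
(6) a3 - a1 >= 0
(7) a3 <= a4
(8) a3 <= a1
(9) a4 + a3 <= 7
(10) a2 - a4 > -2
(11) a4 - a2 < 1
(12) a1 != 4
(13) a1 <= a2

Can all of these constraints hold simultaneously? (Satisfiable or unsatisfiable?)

From constraints 4 and 7: a4 ≥ a3 and a3 ≥ 3, so a4 ≥ 3. From constraints 3 and 5: a4 ≤ a2 and a2 ≤ 2, so a4 ≤ 2. But 2 < 3, so no value of a4 works.

Unsatisfiable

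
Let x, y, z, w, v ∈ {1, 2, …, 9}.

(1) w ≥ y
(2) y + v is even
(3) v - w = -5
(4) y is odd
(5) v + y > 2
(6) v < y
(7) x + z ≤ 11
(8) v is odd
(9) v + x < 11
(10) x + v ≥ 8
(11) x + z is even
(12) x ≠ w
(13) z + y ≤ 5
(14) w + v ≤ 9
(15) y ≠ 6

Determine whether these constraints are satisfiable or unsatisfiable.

Take x = 8, y = 3, z = 2, w = 6, v = 1. Then constraint 3: v - w = -5; constraint 5: v + y = 4, and every other listed constraint is also met.

Satisfiable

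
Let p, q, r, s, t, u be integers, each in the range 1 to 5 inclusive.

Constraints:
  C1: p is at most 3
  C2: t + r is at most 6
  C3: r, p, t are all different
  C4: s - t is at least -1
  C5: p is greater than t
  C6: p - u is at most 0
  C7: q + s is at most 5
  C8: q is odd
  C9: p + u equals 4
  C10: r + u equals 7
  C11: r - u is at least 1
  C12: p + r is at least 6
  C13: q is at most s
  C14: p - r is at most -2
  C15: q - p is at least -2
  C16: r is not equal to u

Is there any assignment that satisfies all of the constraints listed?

The assignment p = 2, q = 1, r = 5, s = 2, t = 1, u = 2 works:
  constraint 2 holds since t + r = 6.
  constraint 4 holds since s - t = 1.
The rest check out directly.

Satisfiable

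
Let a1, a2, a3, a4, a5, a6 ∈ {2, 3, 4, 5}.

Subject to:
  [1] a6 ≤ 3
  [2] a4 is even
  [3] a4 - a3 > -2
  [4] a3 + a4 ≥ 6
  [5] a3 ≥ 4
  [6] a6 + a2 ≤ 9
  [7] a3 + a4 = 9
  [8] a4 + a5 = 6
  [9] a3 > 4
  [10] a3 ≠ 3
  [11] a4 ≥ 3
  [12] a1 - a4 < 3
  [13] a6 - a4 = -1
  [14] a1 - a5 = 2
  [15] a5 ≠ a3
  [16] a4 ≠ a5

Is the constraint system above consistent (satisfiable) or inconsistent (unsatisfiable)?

Try a1 = 4, a2 = 5, a3 = 5, a4 = 4, a5 = 2, a6 = 3.
Check constraint 3: a4 - a3 = -1; constraint 4: a3 + a4 = 9. The remaining constraints are straightforward to verify.

Satisfiable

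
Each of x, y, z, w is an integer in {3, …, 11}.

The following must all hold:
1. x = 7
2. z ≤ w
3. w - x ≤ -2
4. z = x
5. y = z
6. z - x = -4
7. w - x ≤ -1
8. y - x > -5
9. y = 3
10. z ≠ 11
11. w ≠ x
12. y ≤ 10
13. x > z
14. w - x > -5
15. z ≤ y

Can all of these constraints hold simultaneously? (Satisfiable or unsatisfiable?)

Constraint 9 fixes y = 3 and constraint 1 fixes x = 7. Constraints 4 and 5 give y = z = x, so y = x. But 3 ≠ 7 — contradiction.

Unsatisfiable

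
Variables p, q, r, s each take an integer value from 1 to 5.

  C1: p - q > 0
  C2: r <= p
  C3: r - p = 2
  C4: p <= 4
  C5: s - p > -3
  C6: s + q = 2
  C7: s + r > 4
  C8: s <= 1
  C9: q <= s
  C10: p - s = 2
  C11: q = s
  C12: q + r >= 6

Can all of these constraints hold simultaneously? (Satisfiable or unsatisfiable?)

From constraints 8 and 9: q ≤ s ≤ 1. From constraints 2 and 4: r ≤ p ≤ 4. Hence q + r ≤ 5. But constraint 12 requires q + r ≥ 6, and 6 > 5. Contradiction.

Unsatisfiable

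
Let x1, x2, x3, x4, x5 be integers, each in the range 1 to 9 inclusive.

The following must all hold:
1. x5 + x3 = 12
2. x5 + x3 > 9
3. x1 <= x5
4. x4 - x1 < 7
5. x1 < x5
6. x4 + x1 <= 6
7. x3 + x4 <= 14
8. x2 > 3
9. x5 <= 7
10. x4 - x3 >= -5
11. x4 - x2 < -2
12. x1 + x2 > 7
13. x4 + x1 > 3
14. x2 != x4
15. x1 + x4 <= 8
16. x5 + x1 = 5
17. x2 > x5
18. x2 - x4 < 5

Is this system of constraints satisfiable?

Satisfiable

Take x1 = 1, x2 = 8, x3 = 8, x4 = 5, x5 = 4. Then constraint 1: x5 + x3 = 12; constraint 2: x5 + x3 = 12, and every other listed constraint is also met.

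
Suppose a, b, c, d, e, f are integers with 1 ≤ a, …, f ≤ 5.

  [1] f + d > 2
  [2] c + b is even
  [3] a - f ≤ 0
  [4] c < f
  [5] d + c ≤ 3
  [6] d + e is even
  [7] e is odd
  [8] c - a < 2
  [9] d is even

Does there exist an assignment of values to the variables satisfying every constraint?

Constraint 9 makes d even and constraint 7 makes e odd, so d + e must be odd. Constraint 6 says d + e is even — contradiction.

Unsatisfiable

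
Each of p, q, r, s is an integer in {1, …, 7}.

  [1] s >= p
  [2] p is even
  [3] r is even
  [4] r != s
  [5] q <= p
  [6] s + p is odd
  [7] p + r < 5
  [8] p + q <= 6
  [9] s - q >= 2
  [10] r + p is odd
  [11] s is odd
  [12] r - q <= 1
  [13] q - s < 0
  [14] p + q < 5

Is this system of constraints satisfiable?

Constraint 3 makes r even and constraint 2 makes p even, so r + p must be even. Constraint 10 says r + p is odd — contradiction.

Unsatisfiable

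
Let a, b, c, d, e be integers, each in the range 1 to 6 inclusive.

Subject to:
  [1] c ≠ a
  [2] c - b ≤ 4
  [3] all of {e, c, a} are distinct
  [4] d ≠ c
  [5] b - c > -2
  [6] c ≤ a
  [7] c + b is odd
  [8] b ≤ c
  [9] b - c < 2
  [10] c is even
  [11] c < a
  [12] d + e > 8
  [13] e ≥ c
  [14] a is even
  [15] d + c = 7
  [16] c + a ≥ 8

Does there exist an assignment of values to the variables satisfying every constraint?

Setting (a, b, c, d, e) = (6, 1, 2, 5, 4) satisfies everything: constraint 2: c - b = 1; constraint 5: b - c = -1, and the others follow.

Satisfiable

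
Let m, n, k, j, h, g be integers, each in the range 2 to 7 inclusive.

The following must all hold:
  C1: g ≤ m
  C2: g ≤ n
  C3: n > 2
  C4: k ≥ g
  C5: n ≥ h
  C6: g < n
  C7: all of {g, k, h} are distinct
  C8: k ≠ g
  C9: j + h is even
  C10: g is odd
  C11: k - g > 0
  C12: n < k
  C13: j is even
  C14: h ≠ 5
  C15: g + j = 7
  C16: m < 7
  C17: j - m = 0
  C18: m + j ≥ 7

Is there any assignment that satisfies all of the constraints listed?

Setting (m, n, k, j, h, g) = (4, 4, 5, 4, 4, 3) satisfies everything: constraint 11: k - g = 2; constraint 15: g + j = 7, and the others follow.

Satisfiable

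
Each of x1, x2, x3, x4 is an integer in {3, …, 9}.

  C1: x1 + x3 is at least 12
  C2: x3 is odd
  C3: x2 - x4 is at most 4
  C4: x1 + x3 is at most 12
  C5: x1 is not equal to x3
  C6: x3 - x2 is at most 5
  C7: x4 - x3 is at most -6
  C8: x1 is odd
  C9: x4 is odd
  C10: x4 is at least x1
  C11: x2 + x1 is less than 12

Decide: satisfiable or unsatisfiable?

Satisfiable

Try x1 = 3, x2 = 7, x3 = 9, x4 = 3.
Check constraint 1: x1 + x3 = 12; constraint 3: x2 - x4 = 4. The remaining constraints are straightforward to verify.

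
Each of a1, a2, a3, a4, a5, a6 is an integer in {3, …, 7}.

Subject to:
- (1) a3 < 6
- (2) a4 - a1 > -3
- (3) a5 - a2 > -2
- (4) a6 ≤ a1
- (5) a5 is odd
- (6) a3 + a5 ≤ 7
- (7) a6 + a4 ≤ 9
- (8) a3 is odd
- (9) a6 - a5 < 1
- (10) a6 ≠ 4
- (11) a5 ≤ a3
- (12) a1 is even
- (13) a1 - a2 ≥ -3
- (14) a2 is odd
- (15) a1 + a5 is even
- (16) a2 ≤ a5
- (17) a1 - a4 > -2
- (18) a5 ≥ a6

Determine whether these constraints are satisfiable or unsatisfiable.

Constraint 12 makes a1 even and constraint 5 makes a5 odd, so a1 + a5 must be odd. Constraint 15 says a1 + a5 is even — contradiction.

Unsatisfiable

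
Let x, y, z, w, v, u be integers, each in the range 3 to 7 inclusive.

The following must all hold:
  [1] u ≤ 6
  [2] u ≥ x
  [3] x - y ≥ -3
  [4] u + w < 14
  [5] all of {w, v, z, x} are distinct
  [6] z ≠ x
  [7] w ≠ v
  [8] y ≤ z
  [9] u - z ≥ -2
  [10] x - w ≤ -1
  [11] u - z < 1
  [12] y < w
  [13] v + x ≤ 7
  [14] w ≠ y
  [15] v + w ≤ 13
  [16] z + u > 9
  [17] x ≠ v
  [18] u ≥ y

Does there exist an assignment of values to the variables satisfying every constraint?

Satisfiable

Try x = 3, y = 3, z = 6, w = 7, v = 4, u = 6.
Check constraint 3: x - y = 0; constraint 4: u + w = 13; constraint 9: u - z = 0. The remaining constraints are straightforward to verify.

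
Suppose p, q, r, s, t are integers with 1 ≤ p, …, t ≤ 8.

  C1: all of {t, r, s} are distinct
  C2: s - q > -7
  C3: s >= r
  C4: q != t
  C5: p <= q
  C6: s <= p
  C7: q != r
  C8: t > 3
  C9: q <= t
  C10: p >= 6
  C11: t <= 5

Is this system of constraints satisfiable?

From constraints 5 and 10: q ≥ p and p ≥ 6, so q ≥ 6. From constraints 9 and 11: q ≤ t and t ≤ 5, so q ≤ 5. But 5 < 6, so no value of q works.

Unsatisfiable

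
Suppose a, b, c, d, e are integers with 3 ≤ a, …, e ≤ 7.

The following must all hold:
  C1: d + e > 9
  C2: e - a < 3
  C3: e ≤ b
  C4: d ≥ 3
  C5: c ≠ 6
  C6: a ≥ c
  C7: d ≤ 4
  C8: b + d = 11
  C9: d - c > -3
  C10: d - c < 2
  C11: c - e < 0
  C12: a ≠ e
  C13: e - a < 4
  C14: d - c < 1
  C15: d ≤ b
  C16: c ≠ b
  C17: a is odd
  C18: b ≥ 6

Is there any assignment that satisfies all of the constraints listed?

Try a = 5, b = 7, c = 4, d = 4, e = 7.
Check constraint 1: d + e = 11; constraint 2: e - a = 2. The remaining constraints are straightforward to verify.

Satisfiable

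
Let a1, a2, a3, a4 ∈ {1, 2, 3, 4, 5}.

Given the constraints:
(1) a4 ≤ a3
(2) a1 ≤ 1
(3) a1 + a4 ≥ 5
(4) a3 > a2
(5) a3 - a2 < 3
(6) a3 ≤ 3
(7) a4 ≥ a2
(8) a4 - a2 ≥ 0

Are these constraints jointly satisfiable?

From constraint 2: a1 ≤ 1. From constraints 1 and 6: a4 ≤ a3 ≤ 3. Hence a1 + a4 ≤ 4. But constraint 3 requires a1 + a4 ≥ 5, and 5 > 4. Contradiction.

Unsatisfiable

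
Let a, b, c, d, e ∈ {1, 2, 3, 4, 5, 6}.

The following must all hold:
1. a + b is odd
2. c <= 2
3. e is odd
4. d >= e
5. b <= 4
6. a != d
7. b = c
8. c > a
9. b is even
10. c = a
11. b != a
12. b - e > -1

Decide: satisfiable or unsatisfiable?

From constraints 7 and 10, b = c = a, so b = a. But constraint 11 says b ≠ a. Contradiction.

Unsatisfiable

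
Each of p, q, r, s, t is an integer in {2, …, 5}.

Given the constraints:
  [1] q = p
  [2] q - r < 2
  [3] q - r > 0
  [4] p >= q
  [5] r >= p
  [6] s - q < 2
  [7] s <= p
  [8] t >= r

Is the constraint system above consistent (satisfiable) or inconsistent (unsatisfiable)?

Unsatisfiable

Constraints 3, 4, and 5 give q ≤ p, p ≤ r, r < q. Chaining: q ≤ p ≤ r < q, which forces q < q — impossible.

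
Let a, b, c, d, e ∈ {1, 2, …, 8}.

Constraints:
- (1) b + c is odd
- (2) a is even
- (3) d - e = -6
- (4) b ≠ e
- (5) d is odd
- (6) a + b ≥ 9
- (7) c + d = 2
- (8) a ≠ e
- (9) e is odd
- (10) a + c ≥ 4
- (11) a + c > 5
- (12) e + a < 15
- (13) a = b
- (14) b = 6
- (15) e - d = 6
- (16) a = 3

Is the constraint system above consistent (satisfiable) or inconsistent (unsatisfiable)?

Unsatisfiable

Constraint 16 fixes a = 3 and constraint 14 fixes b = 6, but constraint 13 requires a = b. Since 3 ≠ 6, contradiction.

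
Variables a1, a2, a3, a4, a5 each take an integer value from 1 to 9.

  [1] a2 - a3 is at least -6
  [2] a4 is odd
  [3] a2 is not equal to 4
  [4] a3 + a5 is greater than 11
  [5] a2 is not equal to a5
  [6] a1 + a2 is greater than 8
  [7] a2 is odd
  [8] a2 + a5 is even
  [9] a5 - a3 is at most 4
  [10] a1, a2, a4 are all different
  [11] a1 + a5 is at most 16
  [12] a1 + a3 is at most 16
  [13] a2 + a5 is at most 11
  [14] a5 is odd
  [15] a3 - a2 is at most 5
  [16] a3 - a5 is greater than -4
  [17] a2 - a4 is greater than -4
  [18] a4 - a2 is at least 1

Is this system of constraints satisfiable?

Satisfiable

One satisfying assignment is a1 = 8, a2 = 1, a3 = 5, a4 = 3, a5 = 7.
For the less obvious constraints — constraint 1: a2 - a3 = -4; constraint 4: a3 + a5 = 12 — and the others hold by inspection.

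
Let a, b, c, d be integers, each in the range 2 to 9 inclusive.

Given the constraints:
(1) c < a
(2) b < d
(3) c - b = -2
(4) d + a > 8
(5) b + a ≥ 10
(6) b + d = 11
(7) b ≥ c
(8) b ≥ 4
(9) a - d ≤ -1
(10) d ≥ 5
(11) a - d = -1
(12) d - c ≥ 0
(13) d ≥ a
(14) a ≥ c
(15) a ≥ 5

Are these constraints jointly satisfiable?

One satisfying assignment is a = 5, b = 5, c = 3, d = 6.
For the less obvious constraints — constraint 3: c - b = -2; constraint 4: d + a = 11; constraint 5: b + a = 10 — and the others hold by inspection.

Satisfiable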